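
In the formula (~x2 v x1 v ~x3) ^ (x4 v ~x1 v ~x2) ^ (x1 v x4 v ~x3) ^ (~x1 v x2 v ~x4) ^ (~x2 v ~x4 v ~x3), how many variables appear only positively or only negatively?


A pure literal appears in only one polarity across all clauses.
Pure literals: x3 (negative only).
Count = 1.

1


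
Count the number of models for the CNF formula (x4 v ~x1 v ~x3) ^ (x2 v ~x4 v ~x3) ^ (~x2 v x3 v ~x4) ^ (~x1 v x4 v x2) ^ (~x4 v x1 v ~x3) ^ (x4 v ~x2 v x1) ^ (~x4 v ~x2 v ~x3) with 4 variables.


Enumerate all 16 truth assignments over 4 variables.
Test each against every clause.
Satisfying assignments found: 5.

5


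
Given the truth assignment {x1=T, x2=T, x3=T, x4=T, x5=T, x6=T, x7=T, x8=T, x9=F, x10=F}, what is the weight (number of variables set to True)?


The weight is the number of variables assigned True.
True variables: x1, x2, x3, x4, x5, x6, x7, x8.
Weight = 8.

8


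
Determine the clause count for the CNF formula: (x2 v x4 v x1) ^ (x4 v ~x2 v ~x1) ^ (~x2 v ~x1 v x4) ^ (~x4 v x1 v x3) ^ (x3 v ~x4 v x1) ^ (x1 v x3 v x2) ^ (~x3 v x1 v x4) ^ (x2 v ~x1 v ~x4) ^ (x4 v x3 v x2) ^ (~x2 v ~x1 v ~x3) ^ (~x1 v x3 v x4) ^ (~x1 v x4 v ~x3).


Each group enclosed in parentheses joined by ^ is one clause.
Counting the conjuncts: 12 clauses.

12


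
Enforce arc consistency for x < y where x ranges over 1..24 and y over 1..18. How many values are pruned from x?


For the constraint x < y, x needs a supporting value in y's domain.
x can be at most 17 (one less than y's maximum).
Valid x values from domain: 17 out of 24.
Pruned = 24 - 17 = 7.

7


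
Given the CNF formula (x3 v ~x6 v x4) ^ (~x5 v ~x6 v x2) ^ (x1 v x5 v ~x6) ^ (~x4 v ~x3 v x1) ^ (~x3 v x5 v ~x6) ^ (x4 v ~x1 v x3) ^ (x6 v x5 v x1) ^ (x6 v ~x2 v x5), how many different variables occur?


Identify each distinct variable in the formula.
Variables found: x1, x2, x3, x4, x5, x6.
Total distinct variables = 6.

6


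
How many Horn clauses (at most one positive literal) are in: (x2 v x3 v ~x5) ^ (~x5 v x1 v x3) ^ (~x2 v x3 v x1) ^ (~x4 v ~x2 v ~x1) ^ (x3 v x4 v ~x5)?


A Horn clause has at most one positive literal.
Clause 1: 2 positive lit(s) -> not Horn
Clause 2: 2 positive lit(s) -> not Horn
Clause 3: 2 positive lit(s) -> not Horn
Clause 4: 0 positive lit(s) -> Horn
Clause 5: 2 positive lit(s) -> not Horn
Total Horn clauses = 1.

1


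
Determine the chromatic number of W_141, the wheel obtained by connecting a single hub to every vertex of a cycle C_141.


W_141 consists of the cycle C_141 together with a hub vertex adjacent to every cycle vertex.
The cycle C_141 needs 3 colors (odd cycle -> 3).
The hub is adjacent to every cycle vertex, so it must receive a new color distinct from all of them.
Chromatic number = 3 + 1 = 4.

4


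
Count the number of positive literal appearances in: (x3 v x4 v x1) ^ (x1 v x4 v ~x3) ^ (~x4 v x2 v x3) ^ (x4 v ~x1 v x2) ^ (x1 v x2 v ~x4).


Scan each clause for unnegated literals.
Clause 1: 3 positive; Clause 2: 2 positive; Clause 3: 2 positive; Clause 4: 2 positive; Clause 5: 2 positive.
Total positive literal occurrences = 11.

11


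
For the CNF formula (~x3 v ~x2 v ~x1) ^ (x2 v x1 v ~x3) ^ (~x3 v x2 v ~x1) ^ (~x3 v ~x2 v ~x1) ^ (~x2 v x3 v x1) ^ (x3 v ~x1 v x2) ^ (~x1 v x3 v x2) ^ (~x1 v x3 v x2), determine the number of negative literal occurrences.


Scan each clause for negated literals.
Clause 1: 3 negative; Clause 2: 1 negative; Clause 3: 2 negative; Clause 4: 3 negative; Clause 5: 1 negative; Clause 6: 1 negative; Clause 7: 1 negative; Clause 8: 1 negative.
Total negative literal occurrences = 13.

13


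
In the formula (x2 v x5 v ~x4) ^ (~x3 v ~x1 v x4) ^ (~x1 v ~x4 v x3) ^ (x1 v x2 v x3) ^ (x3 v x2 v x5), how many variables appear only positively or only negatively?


A pure literal appears in only one polarity across all clauses.
Pure literals: x2 (positive only), x5 (positive only).
Count = 2.

2


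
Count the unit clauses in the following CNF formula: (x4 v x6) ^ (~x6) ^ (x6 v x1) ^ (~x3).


A unit clause contains exactly one literal.
Unit clauses found: (~x6), (~x3).
Count = 2.

2


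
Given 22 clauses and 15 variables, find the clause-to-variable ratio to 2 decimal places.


Clause-to-variable ratio = clauses / variables.
22 / 15 = 1.47.

1.47


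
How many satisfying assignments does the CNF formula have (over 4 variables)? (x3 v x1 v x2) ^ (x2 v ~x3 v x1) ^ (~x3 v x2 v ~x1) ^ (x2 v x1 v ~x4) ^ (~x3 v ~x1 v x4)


Enumerate all 16 truth assignments over 4 variables.
Test each against every clause.
Satisfying assignments found: 9.

9


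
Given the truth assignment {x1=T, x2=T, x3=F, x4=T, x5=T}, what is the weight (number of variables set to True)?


The weight is the number of variables assigned True.
True variables: x1, x2, x4, x5.
Weight = 4.

4


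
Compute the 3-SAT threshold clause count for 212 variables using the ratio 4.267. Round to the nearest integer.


The 3-SAT phase transition occurs at approximately 4.267 clauses per variable.
m = 4.267 * 212 = 904.604.
Rounded to nearest integer: 905.

905


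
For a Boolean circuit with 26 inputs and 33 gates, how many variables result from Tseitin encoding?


The Tseitin transformation introduces one auxiliary variable per gate.
Total variables = inputs + gates = 26 + 33 = 59.

59


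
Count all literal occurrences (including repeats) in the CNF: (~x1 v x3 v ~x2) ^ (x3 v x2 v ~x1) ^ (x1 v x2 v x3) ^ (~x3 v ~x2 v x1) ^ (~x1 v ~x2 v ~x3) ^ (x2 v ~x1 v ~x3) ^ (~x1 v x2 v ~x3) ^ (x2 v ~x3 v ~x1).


Clause lengths: 3, 3, 3, 3, 3, 3, 3, 3.
Sum = 3 + 3 + 3 + 3 + 3 + 3 + 3 + 3 = 24.

24


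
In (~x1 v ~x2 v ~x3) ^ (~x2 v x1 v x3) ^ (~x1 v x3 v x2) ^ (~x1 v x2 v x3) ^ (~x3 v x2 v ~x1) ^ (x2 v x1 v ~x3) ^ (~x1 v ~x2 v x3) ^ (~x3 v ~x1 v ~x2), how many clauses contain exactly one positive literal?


A definite clause has exactly one positive literal.
Clause 1: 0 positive -> not definite
Clause 2: 2 positive -> not definite
Clause 3: 2 positive -> not definite
Clause 4: 2 positive -> not definite
Clause 5: 1 positive -> definite
Clause 6: 2 positive -> not definite
Clause 7: 1 positive -> definite
Clause 8: 0 positive -> not definite
Definite clause count = 2.

2


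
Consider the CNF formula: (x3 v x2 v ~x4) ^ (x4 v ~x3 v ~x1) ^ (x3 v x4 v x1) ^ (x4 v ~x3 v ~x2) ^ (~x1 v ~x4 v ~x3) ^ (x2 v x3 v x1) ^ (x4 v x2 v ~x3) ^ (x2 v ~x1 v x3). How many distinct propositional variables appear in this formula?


Identify each distinct variable in the formula.
Variables found: x1, x2, x3, x4.
Total distinct variables = 4.

4


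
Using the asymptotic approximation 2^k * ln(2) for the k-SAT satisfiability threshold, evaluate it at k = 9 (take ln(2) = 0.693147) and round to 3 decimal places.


Using the asymptotic formula: threshold ~ 2^k * ln(2).
2^9 = 512.
512 * 0.693147 = 354.891.

354.891


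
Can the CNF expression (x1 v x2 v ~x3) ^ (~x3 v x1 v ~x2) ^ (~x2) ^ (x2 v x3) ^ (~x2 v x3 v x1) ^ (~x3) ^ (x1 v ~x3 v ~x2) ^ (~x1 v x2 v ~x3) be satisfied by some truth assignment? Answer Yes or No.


Check all 8 possible truth assignments.
Number of satisfying assignments found: 0.
The formula is unsatisfiable.

No


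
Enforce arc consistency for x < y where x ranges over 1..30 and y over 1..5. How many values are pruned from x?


For the constraint x < y, x needs a supporting value in y's domain.
x can be at most 4 (one less than y's maximum).
Valid x values from domain: 4 out of 30.
Pruned = 30 - 4 = 26.

26


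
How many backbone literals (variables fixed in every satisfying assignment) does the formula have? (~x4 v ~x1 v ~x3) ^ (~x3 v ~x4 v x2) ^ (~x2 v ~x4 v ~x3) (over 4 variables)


Find all satisfying assignments: 12 model(s).
Check which variables have the same value in every model.
No variable is fixed across all models.
Backbone size = 0.

0


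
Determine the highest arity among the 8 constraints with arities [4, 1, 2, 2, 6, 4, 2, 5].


The arities are: 4, 1, 2, 2, 6, 4, 2, 5.
Scan for the maximum value.
Maximum arity = 6.

6


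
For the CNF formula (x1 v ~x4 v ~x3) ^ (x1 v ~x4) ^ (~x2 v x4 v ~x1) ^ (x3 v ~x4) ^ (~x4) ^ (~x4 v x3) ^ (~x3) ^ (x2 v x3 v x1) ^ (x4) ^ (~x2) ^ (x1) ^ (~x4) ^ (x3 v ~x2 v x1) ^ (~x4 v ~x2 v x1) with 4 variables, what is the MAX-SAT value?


Enumerate all 16 truth assignments.
For each, count how many of the 14 clauses are satisfied.
The formula is not fully satisfiable, so the maximum is below 14.
Maximum simultaneously satisfiable clauses = 13.

13


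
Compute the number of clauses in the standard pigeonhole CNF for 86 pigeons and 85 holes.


The PHP encoding has two parts:
1) At-least-one-hole clauses: 86 (one per pigeon, each with 85 literals).
2) At-most-one-pigeon-per-hole clauses: 85 holes * C(86,2) = 85 * 3655 = 310675.
Total clauses = 86 + 310675 = 310761.

310761


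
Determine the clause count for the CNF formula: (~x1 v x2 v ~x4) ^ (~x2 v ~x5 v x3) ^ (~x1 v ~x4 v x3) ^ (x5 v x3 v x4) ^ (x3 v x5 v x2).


Each group enclosed in parentheses joined by ^ is one clause.
Counting the conjuncts: 5 clauses.

5


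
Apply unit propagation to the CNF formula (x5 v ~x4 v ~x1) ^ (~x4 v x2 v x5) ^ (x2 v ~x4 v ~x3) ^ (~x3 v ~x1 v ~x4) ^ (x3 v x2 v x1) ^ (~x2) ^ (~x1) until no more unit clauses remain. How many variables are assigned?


Unit propagation repeatedly assigns the literal in any unit clause, then simplifies.
Assignments in order: x2 = F, x1 = F, x3 = T, x4 = F.
No further unit clauses remain.
Total variables assigned = 4.

4


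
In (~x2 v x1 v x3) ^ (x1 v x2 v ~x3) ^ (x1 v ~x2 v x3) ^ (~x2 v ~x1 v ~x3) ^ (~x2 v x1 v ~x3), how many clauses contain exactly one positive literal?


A definite clause has exactly one positive literal.
Clause 1: 2 positive -> not definite
Clause 2: 2 positive -> not definite
Clause 3: 2 positive -> not definite
Clause 4: 0 positive -> not definite
Clause 5: 1 positive -> definite
Definite clause count = 1.

1


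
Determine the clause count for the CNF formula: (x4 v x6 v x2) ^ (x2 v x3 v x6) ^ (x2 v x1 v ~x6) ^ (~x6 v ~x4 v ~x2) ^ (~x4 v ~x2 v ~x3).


Each group enclosed in parentheses joined by ^ is one clause.
Counting the conjuncts: 5 clauses.

5


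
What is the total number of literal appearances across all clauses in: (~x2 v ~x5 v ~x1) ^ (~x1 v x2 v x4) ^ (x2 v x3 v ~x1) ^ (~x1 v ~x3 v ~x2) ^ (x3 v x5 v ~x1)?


Clause lengths: 3, 3, 3, 3, 3.
Sum = 3 + 3 + 3 + 3 + 3 = 15.

15


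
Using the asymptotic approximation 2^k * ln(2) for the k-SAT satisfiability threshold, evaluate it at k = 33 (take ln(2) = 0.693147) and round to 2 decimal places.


Using the asymptotic formula: threshold ~ 2^k * ln(2).
2^33 = 8589934592.
8589934592 * 0.693147 = 5954087392.64.

5954087392.64


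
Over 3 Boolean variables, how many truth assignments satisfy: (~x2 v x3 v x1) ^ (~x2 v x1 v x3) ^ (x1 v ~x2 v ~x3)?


Enumerate all 8 truth assignments over 3 variables.
Test each against every clause.
Satisfying assignments found: 6.

6


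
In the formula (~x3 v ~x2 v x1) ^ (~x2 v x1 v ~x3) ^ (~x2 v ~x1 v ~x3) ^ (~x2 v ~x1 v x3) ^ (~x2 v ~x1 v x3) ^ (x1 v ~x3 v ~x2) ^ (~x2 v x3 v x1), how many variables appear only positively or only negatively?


A pure literal appears in only one polarity across all clauses.
Pure literals: x2 (negative only).
Count = 1.

1


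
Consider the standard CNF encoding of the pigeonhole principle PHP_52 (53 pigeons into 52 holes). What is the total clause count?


The PHP encoding has two parts:
1) At-least-one-hole clauses: 53 (one per pigeon, each with 52 literals).
2) At-most-one-pigeon-per-hole clauses: 52 holes * C(53,2) = 52 * 1378 = 71656.
Total clauses = 53 + 71656 = 71709.

71709


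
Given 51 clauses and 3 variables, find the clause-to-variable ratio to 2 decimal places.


Clause-to-variable ratio = clauses / variables.
51 / 3 = 17.0.

17.0


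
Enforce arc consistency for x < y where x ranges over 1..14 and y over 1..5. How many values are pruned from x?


For the constraint x < y, x needs a supporting value in y's domain.
x can be at most 4 (one less than y's maximum).
Valid x values from domain: 4 out of 14.
Pruned = 14 - 4 = 10.

10


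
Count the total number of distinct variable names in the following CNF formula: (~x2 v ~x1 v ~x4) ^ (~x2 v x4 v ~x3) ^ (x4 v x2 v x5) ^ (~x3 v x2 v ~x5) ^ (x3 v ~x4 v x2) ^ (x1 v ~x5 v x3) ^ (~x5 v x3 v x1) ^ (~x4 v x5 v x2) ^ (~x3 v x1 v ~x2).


Identify each distinct variable in the formula.
Variables found: x1, x2, x3, x4, x5.
Total distinct variables = 5.

5


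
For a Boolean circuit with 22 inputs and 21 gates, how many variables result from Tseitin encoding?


The Tseitin transformation introduces one auxiliary variable per gate.
Total variables = inputs + gates = 22 + 21 = 43.

43


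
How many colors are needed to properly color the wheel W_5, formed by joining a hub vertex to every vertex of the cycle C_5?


W_5 consists of the cycle C_5 together with a hub vertex adjacent to every cycle vertex.
The cycle C_5 needs 3 colors (odd cycle -> 3).
The hub is adjacent to every cycle vertex, so it must receive a new color distinct from all of them.
Chromatic number = 3 + 1 = 4.

4


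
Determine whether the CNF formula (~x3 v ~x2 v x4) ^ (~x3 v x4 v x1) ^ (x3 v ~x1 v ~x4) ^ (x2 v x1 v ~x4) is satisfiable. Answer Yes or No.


Check all 16 possible truth assignments.
Number of satisfying assignments found: 9.
The formula is satisfiable.

Yes


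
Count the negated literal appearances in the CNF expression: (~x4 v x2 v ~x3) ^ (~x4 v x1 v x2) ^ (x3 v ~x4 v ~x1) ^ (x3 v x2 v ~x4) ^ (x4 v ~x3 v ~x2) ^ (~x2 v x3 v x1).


Scan each clause for negated literals.
Clause 1: 2 negative; Clause 2: 1 negative; Clause 3: 2 negative; Clause 4: 1 negative; Clause 5: 2 negative; Clause 6: 1 negative.
Total negative literal occurrences = 9.

9


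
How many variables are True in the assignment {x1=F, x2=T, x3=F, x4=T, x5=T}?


The weight is the number of variables assigned True.
True variables: x2, x4, x5.
Weight = 3.

3


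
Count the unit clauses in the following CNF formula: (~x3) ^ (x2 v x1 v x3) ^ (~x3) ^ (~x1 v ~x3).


A unit clause contains exactly one literal.
Unit clauses found: (~x3), (~x3).
Count = 2.

2


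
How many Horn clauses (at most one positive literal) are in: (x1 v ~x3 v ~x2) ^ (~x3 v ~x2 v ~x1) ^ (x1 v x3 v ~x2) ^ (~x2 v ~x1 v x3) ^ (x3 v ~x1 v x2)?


A Horn clause has at most one positive literal.
Clause 1: 1 positive lit(s) -> Horn
Clause 2: 0 positive lit(s) -> Horn
Clause 3: 2 positive lit(s) -> not Horn
Clause 4: 1 positive lit(s) -> Horn
Clause 5: 2 positive lit(s) -> not Horn
Total Horn clauses = 3.

3


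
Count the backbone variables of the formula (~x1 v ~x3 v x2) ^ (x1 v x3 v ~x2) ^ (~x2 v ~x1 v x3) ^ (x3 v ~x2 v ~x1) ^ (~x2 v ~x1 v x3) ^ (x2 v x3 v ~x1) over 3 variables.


Find all satisfying assignments: 4 model(s).
Check which variables have the same value in every model.
No variable is fixed across all models.
Backbone size = 0.

0


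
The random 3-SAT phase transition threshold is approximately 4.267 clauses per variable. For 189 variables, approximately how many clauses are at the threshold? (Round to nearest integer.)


The 3-SAT phase transition occurs at approximately 4.267 clauses per variable.
m = 4.267 * 189 = 806.463.
Rounded to nearest integer: 806.

806


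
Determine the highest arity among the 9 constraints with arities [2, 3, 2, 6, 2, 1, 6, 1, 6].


The arities are: 2, 3, 2, 6, 2, 1, 6, 1, 6.
Scan for the maximum value.
Maximum arity = 6.

6


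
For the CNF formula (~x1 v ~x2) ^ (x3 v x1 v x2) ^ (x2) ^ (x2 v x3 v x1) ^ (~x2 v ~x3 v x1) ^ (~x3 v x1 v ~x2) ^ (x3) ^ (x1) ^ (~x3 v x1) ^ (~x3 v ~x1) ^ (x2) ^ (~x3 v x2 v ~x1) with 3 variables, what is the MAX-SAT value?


Enumerate all 8 truth assignments.
For each, count how many of the 12 clauses are satisfied.
The formula is not fully satisfiable, so the maximum is below 12.
Maximum simultaneously satisfiable clauses = 10.

10


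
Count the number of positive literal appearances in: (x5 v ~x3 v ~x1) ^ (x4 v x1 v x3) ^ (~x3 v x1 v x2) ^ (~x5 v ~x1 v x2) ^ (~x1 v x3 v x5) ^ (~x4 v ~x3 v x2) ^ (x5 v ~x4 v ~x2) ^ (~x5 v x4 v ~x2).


Scan each clause for unnegated literals.
Clause 1: 1 positive; Clause 2: 3 positive; Clause 3: 2 positive; Clause 4: 1 positive; Clause 5: 2 positive; Clause 6: 1 positive; Clause 7: 1 positive; Clause 8: 1 positive.
Total positive literal occurrences = 12.

12


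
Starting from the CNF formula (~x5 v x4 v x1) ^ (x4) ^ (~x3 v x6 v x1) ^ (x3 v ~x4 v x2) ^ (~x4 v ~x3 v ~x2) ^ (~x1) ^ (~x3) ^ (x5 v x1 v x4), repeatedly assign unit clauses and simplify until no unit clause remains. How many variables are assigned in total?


Unit propagation repeatedly assigns the literal in any unit clause, then simplifies.
Assignments in order: x4 = T, x1 = F, x3 = F, x2 = T.
No further unit clauses remain.
Total variables assigned = 4.

4


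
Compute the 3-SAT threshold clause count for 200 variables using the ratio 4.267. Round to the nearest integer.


The 3-SAT phase transition occurs at approximately 4.267 clauses per variable.
m = 4.267 * 200 = 853.4.
Rounded to nearest integer: 853.

853


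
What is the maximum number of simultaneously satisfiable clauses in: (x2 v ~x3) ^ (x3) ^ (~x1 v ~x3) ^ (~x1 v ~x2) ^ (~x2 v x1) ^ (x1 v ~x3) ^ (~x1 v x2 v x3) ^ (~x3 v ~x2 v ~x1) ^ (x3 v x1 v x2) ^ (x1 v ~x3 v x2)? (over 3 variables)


Enumerate all 8 truth assignments.
For each, count how many of the 10 clauses are satisfied.
The formula is not fully satisfiable, so the maximum is below 10.
Maximum simultaneously satisfiable clauses = 8.

8


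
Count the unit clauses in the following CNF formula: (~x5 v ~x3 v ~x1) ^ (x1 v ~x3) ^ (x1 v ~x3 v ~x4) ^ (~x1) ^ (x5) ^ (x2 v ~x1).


A unit clause contains exactly one literal.
Unit clauses found: (~x1), (x5).
Count = 2.

2


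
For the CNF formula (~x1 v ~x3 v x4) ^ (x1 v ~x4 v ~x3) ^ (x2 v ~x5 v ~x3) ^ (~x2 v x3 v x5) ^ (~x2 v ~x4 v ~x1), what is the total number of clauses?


Each group enclosed in parentheses joined by ^ is one clause.
Counting the conjuncts: 5 clauses.

5


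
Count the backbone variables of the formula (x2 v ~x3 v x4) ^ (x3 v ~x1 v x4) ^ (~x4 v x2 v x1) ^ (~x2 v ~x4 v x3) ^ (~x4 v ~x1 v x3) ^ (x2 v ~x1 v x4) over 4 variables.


Find all satisfying assignments: 7 model(s).
Check which variables have the same value in every model.
No variable is fixed across all models.
Backbone size = 0.

0


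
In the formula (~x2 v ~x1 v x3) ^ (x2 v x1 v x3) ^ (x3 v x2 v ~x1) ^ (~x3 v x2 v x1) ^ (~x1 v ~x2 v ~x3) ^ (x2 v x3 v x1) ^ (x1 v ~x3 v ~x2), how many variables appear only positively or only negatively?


A pure literal appears in only one polarity across all clauses.
No pure literals found.
Count = 0.

0


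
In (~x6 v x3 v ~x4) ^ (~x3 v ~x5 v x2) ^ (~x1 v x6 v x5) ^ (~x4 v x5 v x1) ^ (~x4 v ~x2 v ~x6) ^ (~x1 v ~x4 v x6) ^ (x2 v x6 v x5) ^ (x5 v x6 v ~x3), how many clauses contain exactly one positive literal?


A definite clause has exactly one positive literal.
Clause 1: 1 positive -> definite
Clause 2: 1 positive -> definite
Clause 3: 2 positive -> not definite
Clause 4: 2 positive -> not definite
Clause 5: 0 positive -> not definite
Clause 6: 1 positive -> definite
Clause 7: 3 positive -> not definite
Clause 8: 2 positive -> not definite
Definite clause count = 3.

3


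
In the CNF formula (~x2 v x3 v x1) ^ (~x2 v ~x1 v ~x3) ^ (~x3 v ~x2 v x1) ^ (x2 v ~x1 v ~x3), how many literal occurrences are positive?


Scan each clause for unnegated literals.
Clause 1: 2 positive; Clause 2: 0 positive; Clause 3: 1 positive; Clause 4: 1 positive.
Total positive literal occurrences = 4.

4


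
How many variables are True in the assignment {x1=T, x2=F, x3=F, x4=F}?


The weight is the number of variables assigned True.
True variables: x1.
Weight = 1.

1


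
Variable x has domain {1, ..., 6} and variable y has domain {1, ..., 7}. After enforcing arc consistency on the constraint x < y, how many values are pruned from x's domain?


For the constraint x < y, x needs a supporting value in y's domain.
x can be at most 6 (one less than y's maximum).
Valid x values from domain: 6 out of 6.
Pruned = 6 - 6 = 0.

0


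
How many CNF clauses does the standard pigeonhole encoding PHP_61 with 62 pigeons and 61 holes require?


The PHP encoding has two parts:
1) At-least-one-hole clauses: 62 (one per pigeon, each with 61 literals).
2) At-most-one-pigeon-per-hole clauses: 61 holes * C(62,2) = 61 * 1891 = 115351.
Total clauses = 62 + 115351 = 115413.

115413


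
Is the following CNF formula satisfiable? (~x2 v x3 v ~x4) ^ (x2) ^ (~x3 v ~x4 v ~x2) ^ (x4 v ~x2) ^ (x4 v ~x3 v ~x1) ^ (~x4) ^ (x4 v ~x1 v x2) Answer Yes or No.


Check all 16 possible truth assignments.
Number of satisfying assignments found: 0.
The formula is unsatisfiable.

No


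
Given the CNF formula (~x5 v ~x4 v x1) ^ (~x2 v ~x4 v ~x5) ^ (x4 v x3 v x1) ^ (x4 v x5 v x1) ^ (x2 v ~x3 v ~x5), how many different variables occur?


Identify each distinct variable in the formula.
Variables found: x1, x2, x3, x4, x5.
Total distinct variables = 5.

5


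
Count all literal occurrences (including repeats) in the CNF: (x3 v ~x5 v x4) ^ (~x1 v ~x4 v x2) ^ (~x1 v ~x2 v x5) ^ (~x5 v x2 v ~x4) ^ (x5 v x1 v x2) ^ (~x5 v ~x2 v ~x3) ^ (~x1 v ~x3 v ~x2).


Clause lengths: 3, 3, 3, 3, 3, 3, 3.
Sum = 3 + 3 + 3 + 3 + 3 + 3 + 3 = 21.

21


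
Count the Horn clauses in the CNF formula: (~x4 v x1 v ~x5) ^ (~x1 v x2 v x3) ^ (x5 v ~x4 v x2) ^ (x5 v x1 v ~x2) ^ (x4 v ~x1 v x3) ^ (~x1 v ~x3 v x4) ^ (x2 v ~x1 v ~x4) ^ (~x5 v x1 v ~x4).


A Horn clause has at most one positive literal.
Clause 1: 1 positive lit(s) -> Horn
Clause 2: 2 positive lit(s) -> not Horn
Clause 3: 2 positive lit(s) -> not Horn
Clause 4: 2 positive lit(s) -> not Horn
Clause 5: 2 positive lit(s) -> not Horn
Clause 6: 1 positive lit(s) -> Horn
Clause 7: 1 positive lit(s) -> Horn
Clause 8: 1 positive lit(s) -> Horn
Total Horn clauses = 4.

4


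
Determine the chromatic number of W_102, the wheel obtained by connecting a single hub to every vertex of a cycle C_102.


W_102 consists of the cycle C_102 together with a hub vertex adjacent to every cycle vertex.
The cycle C_102 needs 2 colors (even cycle -> 2).
The hub is adjacent to every cycle vertex, so it must receive a new color distinct from all of them.
Chromatic number = 2 + 1 = 3.

3


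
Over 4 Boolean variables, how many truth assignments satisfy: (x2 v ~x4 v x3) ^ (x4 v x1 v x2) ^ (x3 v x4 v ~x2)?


Enumerate all 16 truth assignments over 4 variables.
Test each against every clause.
Satisfying assignments found: 10.

10


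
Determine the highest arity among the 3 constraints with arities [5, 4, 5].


The arities are: 5, 4, 5.
Scan for the maximum value.
Maximum arity = 5.

5


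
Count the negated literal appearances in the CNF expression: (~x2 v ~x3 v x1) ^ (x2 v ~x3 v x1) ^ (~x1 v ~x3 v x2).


Scan each clause for negated literals.
Clause 1: 2 negative; Clause 2: 1 negative; Clause 3: 2 negative.
Total negative literal occurrences = 5.

5


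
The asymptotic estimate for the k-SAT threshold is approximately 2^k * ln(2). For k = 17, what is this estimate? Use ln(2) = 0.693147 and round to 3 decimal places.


Using the asymptotic formula: threshold ~ 2^k * ln(2).
2^17 = 131072.
131072 * 0.693147 = 90852.164.

90852.164


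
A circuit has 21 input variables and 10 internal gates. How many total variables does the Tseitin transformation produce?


The Tseitin transformation introduces one auxiliary variable per gate.
Total variables = inputs + gates = 21 + 10 = 31.

31


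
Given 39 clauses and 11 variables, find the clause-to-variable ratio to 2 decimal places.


Clause-to-variable ratio = clauses / variables.
39 / 11 = 3.55.

3.55


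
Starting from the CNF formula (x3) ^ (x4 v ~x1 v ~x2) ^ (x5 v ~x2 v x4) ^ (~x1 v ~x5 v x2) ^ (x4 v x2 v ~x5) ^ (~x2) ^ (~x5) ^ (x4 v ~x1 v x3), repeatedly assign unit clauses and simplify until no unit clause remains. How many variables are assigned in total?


Unit propagation repeatedly assigns the literal in any unit clause, then simplifies.
Assignments in order: x3 = T, x2 = F, x5 = F.
No further unit clauses remain.
Total variables assigned = 3.

3


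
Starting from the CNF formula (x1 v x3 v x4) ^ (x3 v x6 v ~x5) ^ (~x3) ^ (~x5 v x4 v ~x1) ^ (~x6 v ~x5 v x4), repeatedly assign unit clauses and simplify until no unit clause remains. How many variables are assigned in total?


Unit propagation repeatedly assigns the literal in any unit clause, then simplifies.
Assignments in order: x3 = F.
No further unit clauses remain.
Total variables assigned = 1.

1


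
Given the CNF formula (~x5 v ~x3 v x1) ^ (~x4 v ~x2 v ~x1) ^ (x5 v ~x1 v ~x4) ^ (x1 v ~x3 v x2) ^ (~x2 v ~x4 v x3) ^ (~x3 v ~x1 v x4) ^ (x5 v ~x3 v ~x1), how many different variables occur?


Identify each distinct variable in the formula.
Variables found: x1, x2, x3, x4, x5.
Total distinct variables = 5.

5


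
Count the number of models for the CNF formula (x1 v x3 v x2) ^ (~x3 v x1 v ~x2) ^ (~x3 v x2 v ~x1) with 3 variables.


Enumerate all 8 truth assignments over 3 variables.
Test each against every clause.
Satisfying assignments found: 5.

5


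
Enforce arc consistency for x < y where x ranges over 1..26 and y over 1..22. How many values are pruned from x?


For the constraint x < y, x needs a supporting value in y's domain.
x can be at most 21 (one less than y's maximum).
Valid x values from domain: 21 out of 26.
Pruned = 26 - 21 = 5.

5


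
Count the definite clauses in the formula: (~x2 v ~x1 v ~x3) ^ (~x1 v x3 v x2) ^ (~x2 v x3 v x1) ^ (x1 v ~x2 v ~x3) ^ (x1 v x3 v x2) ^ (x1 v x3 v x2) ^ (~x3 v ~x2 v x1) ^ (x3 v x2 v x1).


A definite clause has exactly one positive literal.
Clause 1: 0 positive -> not definite
Clause 2: 2 positive -> not definite
Clause 3: 2 positive -> not definite
Clause 4: 1 positive -> definite
Clause 5: 3 positive -> not definite
Clause 6: 3 positive -> not definite
Clause 7: 1 positive -> definite
Clause 8: 3 positive -> not definite
Definite clause count = 2.

2


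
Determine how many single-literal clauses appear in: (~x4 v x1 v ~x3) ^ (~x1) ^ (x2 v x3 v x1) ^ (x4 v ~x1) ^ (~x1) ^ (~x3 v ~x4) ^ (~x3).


A unit clause contains exactly one literal.
Unit clauses found: (~x1), (~x1), (~x3).
Count = 3.

3


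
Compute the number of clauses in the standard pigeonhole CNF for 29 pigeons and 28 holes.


The PHP encoding has two parts:
1) At-least-one-hole clauses: 29 (one per pigeon, each with 28 literals).
2) At-most-one-pigeon-per-hole clauses: 28 holes * C(29,2) = 28 * 406 = 11368.
Total clauses = 29 + 11368 = 11397.

11397


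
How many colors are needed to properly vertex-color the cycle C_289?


An odd cycle cannot be 2-colored: alternating two colors around the cycle returns to the start with a conflict.
Since 289 is odd, three colors are required (and three suffice).
Chromatic number = 3.

3


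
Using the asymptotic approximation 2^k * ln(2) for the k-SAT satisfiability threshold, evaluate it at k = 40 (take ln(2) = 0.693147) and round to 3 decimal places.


Using the asymptotic formula: threshold ~ 2^k * ln(2).
2^40 = 1099511627776.
1099511627776 * 0.693147 = 762123186258.051.

762123186258.051


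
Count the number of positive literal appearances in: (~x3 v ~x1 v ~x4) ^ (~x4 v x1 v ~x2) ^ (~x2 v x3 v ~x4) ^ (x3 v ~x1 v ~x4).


Scan each clause for unnegated literals.
Clause 1: 0 positive; Clause 2: 1 positive; Clause 3: 1 positive; Clause 4: 1 positive.
Total positive literal occurrences = 3.

3


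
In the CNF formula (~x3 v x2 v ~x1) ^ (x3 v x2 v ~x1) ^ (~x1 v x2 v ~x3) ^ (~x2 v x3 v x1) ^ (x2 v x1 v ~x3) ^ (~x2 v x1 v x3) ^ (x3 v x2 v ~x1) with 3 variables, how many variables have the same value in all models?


Find all satisfying assignments: 4 model(s).
Check which variables have the same value in every model.
No variable is fixed across all models.
Backbone size = 0.

0


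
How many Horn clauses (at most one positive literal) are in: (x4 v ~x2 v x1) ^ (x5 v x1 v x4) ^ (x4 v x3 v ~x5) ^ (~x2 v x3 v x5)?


A Horn clause has at most one positive literal.
Clause 1: 2 positive lit(s) -> not Horn
Clause 2: 3 positive lit(s) -> not Horn
Clause 3: 2 positive lit(s) -> not Horn
Clause 4: 2 positive lit(s) -> not Horn
Total Horn clauses = 0.

0


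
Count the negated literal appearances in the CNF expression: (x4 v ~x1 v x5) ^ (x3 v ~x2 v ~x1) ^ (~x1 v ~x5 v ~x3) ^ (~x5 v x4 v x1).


Scan each clause for negated literals.
Clause 1: 1 negative; Clause 2: 2 negative; Clause 3: 3 negative; Clause 4: 1 negative.
Total negative literal occurrences = 7.

7


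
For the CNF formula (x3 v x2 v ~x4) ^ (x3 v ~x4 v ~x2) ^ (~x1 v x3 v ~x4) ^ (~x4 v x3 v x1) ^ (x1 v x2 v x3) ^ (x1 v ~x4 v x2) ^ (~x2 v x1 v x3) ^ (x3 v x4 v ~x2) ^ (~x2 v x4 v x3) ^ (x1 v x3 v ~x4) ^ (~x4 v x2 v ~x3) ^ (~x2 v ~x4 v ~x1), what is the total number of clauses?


Each group enclosed in parentheses joined by ^ is one clause.
Counting the conjuncts: 12 clauses.

12


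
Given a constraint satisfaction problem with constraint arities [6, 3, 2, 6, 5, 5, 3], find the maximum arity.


The arities are: 6, 3, 2, 6, 5, 5, 3.
Scan for the maximum value.
Maximum arity = 6.

6


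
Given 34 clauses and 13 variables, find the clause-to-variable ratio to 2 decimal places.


Clause-to-variable ratio = clauses / variables.
34 / 13 = 2.62.

2.62


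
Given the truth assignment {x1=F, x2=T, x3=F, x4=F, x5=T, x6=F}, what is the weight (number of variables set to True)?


The weight is the number of variables assigned True.
True variables: x2, x5.
Weight = 2.

2


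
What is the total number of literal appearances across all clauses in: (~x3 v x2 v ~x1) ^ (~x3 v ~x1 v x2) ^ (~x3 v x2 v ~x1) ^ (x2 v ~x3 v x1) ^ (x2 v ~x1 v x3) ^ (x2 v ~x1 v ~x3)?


Clause lengths: 3, 3, 3, 3, 3, 3.
Sum = 3 + 3 + 3 + 3 + 3 + 3 = 18.

18


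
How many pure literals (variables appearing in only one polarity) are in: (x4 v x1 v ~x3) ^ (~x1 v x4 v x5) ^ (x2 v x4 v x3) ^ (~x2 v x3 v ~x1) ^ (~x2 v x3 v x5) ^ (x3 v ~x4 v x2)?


A pure literal appears in only one polarity across all clauses.
Pure literals: x5 (positive only).
Count = 1.

1


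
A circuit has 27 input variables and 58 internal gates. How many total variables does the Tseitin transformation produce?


The Tseitin transformation introduces one auxiliary variable per gate.
Total variables = inputs + gates = 27 + 58 = 85.

85


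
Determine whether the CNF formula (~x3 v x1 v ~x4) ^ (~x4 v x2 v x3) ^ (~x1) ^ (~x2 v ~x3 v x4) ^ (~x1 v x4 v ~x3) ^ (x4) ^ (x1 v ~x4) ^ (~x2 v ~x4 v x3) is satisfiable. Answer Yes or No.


Check all 16 possible truth assignments.
Number of satisfying assignments found: 0.
The formula is unsatisfiable.

No


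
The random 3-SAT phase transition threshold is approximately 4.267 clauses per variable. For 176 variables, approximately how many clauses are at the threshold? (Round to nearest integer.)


The 3-SAT phase transition occurs at approximately 4.267 clauses per variable.
m = 4.267 * 176 = 750.992.
Rounded to nearest integer: 751.

751


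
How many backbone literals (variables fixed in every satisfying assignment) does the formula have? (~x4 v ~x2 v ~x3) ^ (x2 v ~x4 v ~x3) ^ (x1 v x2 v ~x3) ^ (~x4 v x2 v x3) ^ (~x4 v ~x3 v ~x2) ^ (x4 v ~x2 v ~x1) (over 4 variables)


Find all satisfying assignments: 7 model(s).
Check which variables have the same value in every model.
No variable is fixed across all models.
Backbone size = 0.

0


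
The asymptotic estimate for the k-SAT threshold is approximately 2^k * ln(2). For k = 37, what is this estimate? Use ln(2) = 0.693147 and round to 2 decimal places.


Using the asymptotic formula: threshold ~ 2^k * ln(2).
2^37 = 137438953472.
137438953472 * 0.693147 = 95265398282.26.

95265398282.26


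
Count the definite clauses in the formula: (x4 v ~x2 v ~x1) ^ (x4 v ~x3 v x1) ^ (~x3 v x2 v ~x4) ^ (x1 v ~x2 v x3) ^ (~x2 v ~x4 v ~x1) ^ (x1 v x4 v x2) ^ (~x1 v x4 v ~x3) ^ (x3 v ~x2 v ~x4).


A definite clause has exactly one positive literal.
Clause 1: 1 positive -> definite
Clause 2: 2 positive -> not definite
Clause 3: 1 positive -> definite
Clause 4: 2 positive -> not definite
Clause 5: 0 positive -> not definite
Clause 6: 3 positive -> not definite
Clause 7: 1 positive -> definite
Clause 8: 1 positive -> definite
Definite clause count = 4.

4


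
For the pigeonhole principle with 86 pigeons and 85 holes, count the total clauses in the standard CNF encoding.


The PHP encoding has two parts:
1) At-least-one-hole clauses: 86 (one per pigeon, each with 85 literals).
2) At-most-one-pigeon-per-hole clauses: 85 holes * C(86,2) = 85 * 3655 = 310675.
Total clauses = 86 + 310675 = 310761.

310761


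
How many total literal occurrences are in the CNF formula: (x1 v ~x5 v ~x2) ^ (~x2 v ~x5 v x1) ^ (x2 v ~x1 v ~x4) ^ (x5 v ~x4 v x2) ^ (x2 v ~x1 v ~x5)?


Clause lengths: 3, 3, 3, 3, 3.
Sum = 3 + 3 + 3 + 3 + 3 = 15.

15


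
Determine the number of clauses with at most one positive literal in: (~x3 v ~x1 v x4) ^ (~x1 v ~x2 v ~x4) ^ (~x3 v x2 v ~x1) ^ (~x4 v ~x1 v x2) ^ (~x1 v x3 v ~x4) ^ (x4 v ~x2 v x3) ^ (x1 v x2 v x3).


A Horn clause has at most one positive literal.
Clause 1: 1 positive lit(s) -> Horn
Clause 2: 0 positive lit(s) -> Horn
Clause 3: 1 positive lit(s) -> Horn
Clause 4: 1 positive lit(s) -> Horn
Clause 5: 1 positive lit(s) -> Horn
Clause 6: 2 positive lit(s) -> not Horn
Clause 7: 3 positive lit(s) -> not Horn
Total Horn clauses = 5.

5


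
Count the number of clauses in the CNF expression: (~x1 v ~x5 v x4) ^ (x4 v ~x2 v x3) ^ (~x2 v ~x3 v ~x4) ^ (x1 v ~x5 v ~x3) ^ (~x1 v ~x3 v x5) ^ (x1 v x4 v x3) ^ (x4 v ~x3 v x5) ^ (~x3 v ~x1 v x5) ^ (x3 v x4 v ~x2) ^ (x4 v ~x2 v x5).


Each group enclosed in parentheses joined by ^ is one clause.
Counting the conjuncts: 10 clauses.

10


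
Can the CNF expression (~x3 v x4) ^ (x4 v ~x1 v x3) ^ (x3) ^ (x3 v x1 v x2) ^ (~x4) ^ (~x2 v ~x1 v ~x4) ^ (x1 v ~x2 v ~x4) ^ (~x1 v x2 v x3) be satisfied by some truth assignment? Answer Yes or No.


Check all 16 possible truth assignments.
Number of satisfying assignments found: 0.
The formula is unsatisfiable.

No


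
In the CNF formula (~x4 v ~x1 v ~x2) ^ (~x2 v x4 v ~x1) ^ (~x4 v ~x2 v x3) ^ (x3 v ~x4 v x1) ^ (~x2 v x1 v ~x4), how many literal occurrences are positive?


Scan each clause for unnegated literals.
Clause 1: 0 positive; Clause 2: 1 positive; Clause 3: 1 positive; Clause 4: 2 positive; Clause 5: 1 positive.
Total positive literal occurrences = 5.

5


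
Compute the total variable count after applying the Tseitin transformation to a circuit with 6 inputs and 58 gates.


The Tseitin transformation introduces one auxiliary variable per gate.
Total variables = inputs + gates = 6 + 58 = 64.

64


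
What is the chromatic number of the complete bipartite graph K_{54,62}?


K_{54,62} is bipartite by definition: the two parts are independent sets, with every edge crossing between them.
Color all vertices in one part with color 1 and all vertices in the other part with color 2.
Since the graph has at least one edge, one color does not suffice.
Chromatic number = 2.

2


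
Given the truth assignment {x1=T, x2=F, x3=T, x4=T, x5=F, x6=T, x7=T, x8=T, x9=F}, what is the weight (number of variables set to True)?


The weight is the number of variables assigned True.
True variables: x1, x3, x4, x6, x7, x8.
Weight = 6.

6


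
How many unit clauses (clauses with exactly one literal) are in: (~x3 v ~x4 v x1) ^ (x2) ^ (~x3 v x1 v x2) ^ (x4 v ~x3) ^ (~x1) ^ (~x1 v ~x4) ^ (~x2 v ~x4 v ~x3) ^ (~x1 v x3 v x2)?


A unit clause contains exactly one literal.
Unit clauses found: (x2), (~x1).
Count = 2.

2


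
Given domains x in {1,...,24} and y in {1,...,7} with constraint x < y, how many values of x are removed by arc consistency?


For the constraint x < y, x needs a supporting value in y's domain.
x can be at most 6 (one less than y's maximum).
Valid x values from domain: 6 out of 24.
Pruned = 24 - 6 = 18.

18


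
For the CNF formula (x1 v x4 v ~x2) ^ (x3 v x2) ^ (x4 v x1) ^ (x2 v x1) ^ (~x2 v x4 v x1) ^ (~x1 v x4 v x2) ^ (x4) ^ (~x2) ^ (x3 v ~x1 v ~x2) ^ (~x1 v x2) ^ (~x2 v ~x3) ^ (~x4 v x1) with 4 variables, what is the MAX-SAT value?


Enumerate all 16 truth assignments.
For each, count how many of the 12 clauses are satisfied.
The formula is not fully satisfiable, so the maximum is below 12.
Maximum simultaneously satisfiable clauses = 11.

11


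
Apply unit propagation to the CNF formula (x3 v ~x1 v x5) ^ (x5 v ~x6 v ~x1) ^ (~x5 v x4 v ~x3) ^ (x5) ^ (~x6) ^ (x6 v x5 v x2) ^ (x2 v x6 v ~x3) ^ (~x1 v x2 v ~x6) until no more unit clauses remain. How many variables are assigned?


Unit propagation repeatedly assigns the literal in any unit clause, then simplifies.
Assignments in order: x5 = T, x6 = F.
No further unit clauses remain.
Total variables assigned = 2.

2


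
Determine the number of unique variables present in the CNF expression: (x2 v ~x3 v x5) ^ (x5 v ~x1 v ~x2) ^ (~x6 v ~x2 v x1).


Identify each distinct variable in the formula.
Variables found: x1, x2, x3, x5, x6.
Total distinct variables = 5.

5


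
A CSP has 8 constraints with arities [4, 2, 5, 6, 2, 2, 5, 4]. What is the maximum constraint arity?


The arities are: 4, 2, 5, 6, 2, 2, 5, 4.
Scan for the maximum value.
Maximum arity = 6.

6


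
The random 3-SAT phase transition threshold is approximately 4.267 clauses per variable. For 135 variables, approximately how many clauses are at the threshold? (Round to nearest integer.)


The 3-SAT phase transition occurs at approximately 4.267 clauses per variable.
m = 4.267 * 135 = 576.045.
Rounded to nearest integer: 576.

576


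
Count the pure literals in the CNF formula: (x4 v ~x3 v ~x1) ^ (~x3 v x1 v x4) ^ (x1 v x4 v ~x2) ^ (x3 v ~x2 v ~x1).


A pure literal appears in only one polarity across all clauses.
Pure literals: x2 (negative only), x4 (positive only).
Count = 2.

2


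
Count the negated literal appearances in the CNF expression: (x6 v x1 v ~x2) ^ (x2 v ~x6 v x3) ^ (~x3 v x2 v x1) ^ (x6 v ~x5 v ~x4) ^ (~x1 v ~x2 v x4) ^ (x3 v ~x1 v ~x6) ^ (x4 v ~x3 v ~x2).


Scan each clause for negated literals.
Clause 1: 1 negative; Clause 2: 1 negative; Clause 3: 1 negative; Clause 4: 2 negative; Clause 5: 2 negative; Clause 6: 2 negative; Clause 7: 2 negative.
Total negative literal occurrences = 11.

11


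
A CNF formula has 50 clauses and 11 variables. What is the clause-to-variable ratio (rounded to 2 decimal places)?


Clause-to-variable ratio = clauses / variables.
50 / 11 = 4.55.

4.55


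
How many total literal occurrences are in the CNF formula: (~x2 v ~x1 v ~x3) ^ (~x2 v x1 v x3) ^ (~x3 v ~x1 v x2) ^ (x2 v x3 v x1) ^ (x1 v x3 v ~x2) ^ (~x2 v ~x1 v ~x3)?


Clause lengths: 3, 3, 3, 3, 3, 3.
Sum = 3 + 3 + 3 + 3 + 3 + 3 = 18.

18


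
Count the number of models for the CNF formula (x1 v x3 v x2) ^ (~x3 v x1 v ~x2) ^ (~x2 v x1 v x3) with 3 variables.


Enumerate all 8 truth assignments over 3 variables.
Test each against every clause.
Satisfying assignments found: 5.

5


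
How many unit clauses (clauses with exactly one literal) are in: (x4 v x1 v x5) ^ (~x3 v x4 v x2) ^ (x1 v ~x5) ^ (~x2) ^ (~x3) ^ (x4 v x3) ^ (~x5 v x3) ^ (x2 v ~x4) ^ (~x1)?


A unit clause contains exactly one literal.
Unit clauses found: (~x2), (~x3), (~x1).
Count = 3.

3


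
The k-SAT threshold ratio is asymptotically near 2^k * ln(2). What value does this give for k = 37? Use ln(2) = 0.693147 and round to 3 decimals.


Using the asymptotic formula: threshold ~ 2^k * ln(2).
2^37 = 137438953472.
137438953472 * 0.693147 = 95265398282.256.

95265398282.256


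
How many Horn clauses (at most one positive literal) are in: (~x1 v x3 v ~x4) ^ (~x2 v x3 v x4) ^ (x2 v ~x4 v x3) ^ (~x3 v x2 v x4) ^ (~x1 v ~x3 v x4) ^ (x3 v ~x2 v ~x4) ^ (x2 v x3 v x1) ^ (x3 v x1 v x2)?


A Horn clause has at most one positive literal.
Clause 1: 1 positive lit(s) -> Horn
Clause 2: 2 positive lit(s) -> not Horn
Clause 3: 2 positive lit(s) -> not Horn
Clause 4: 2 positive lit(s) -> not Horn
Clause 5: 1 positive lit(s) -> Horn
Clause 6: 1 positive lit(s) -> Horn
Clause 7: 3 positive lit(s) -> not Horn
Clause 8: 3 positive lit(s) -> not Horn
Total Horn clauses = 3.

3
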